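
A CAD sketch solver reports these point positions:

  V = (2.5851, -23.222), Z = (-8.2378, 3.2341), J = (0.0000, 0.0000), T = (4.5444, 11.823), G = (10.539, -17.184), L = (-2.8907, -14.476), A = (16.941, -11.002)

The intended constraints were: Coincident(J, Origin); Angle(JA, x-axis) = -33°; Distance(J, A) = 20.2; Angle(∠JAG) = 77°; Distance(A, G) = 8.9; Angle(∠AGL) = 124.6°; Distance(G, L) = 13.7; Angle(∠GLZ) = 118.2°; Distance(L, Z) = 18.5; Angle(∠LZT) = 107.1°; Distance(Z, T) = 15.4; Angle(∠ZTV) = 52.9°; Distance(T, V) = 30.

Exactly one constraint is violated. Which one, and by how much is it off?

Distance(T, V) = 30 — off by 5.10.

J = (0.00, 0.00) ✓; JA at -33.00° ✓; |JA| = 20.20 ✓; ∠JAG = 77.00° ✓; |AG| = 8.900 ✓; ∠AGL = 124.6° ✓; |GL| = 13.70 ✓; ∠GLZ = 118.2° ✓; |LZ| = 18.50 ✓; ∠LZT = 107.1° ✓; |ZT| = 15.40 ✓; ∠ZTV = 52.90° ✓; |TV| = 35.10 ✗.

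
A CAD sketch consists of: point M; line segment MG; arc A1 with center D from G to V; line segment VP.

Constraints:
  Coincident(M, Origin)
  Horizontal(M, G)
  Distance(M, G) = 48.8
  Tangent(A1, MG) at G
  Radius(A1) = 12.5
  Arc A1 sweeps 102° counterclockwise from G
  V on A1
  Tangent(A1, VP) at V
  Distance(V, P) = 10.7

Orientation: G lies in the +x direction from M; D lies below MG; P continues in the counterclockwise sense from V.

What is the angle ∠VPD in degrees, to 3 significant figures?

49.4°

M is at the origin; M and G share the same y with |MG| = 48.8 and G on the +x side, so G = (48.8, 0.00). A1 meets MG tangentially, so DG is at right angles to MG, so D = G + (0, -12.5) = (48.8, -12.5). On A1, G sits at bearing 90° from D; a 102° counterclockwise sweep puts V at bearing 192°, so V = D + 12.5·(cos 192°, sin 192°) = (36.6, -15.1). Since A1 is tangent to VP there, DV ⟂ VP, so VP runs along (−sin 192°, cos 192°); with |VP| = 10.7, P = (38.8, -25.6). Then cos ∠VPD = PV·PD / (|PV||PD|), giving 49.4°.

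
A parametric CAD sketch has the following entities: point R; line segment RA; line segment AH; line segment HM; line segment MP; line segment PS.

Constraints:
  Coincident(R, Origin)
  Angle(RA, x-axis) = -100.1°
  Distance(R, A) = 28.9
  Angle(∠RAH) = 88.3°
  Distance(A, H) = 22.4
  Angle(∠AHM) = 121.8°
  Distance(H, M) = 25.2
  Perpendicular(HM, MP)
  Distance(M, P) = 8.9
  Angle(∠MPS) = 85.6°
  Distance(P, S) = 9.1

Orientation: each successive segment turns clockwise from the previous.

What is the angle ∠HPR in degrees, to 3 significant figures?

83.5°

R is at the origin; RA runs at -100.1° with length 28.9, so A = (-5.07, -28.5). ∠RAH = 88.3° gives AH at 168° from the x-axis; with |AH| = 22.4, H = (-27.0, -23.9). ∠AHM = 121.8° gives HM at 110° from the x-axis; with |HM| = 25.2, M = (-35.6, -0.191). HM ⟂ MP, so MP runs at 20.0°; with |MP| = 8.9, P = (-27.3, 2.85). Then cos ∠HPR = PH·PR / (|PH||PR|), giving 83.5°.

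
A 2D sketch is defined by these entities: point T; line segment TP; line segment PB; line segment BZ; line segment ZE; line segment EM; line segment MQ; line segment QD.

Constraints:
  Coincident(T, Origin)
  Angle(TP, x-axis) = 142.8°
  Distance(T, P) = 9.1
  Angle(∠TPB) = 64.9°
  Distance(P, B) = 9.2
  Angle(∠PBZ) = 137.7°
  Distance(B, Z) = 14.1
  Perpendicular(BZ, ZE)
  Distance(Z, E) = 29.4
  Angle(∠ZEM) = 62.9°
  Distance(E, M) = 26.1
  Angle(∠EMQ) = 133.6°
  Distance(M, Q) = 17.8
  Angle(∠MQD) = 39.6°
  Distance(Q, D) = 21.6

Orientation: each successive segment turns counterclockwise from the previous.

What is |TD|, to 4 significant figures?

3.527

T is at the origin; TP runs at 142.8° with length 9.1, so P = (-7.248, 5.502). ∠TPB = 64.9° gives PB at -102.1° from the x-axis; with |PB| = 9.2, B = (-9.177, -3.494). ∠PBZ = 137.7° gives BZ at -59.80° from the x-axis; with |BZ| = 14.1, Z = (-2.084, -15.68). BZ ⟂ ZE, so ZE runs at 30.20°; with |ZE| = 29.4, E = (23.33, -0.8912). ∠ZEM = 62.9° gives EM at 147.3° from the x-axis; with |EM| = 26.1, M = (1.362, 13.21). ∠EMQ = 133.6° gives MQ at -166.3° from the x-axis; with |MQ| = 17.8, Q = (-15.93, 8.993). ∠MQD = 39.6° gives QD at -25.90° from the x-axis; with |QD| = 21.6, D = (3.499, -0.4416). Then |TD| = |D − T| = 3.527.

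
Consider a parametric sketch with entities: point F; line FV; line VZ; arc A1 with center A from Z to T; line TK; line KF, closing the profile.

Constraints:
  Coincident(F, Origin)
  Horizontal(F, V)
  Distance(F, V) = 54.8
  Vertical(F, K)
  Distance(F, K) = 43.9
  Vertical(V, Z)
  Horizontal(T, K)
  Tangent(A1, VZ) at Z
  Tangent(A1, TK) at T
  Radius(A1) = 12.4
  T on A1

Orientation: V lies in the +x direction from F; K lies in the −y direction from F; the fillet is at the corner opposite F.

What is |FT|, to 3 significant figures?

61.0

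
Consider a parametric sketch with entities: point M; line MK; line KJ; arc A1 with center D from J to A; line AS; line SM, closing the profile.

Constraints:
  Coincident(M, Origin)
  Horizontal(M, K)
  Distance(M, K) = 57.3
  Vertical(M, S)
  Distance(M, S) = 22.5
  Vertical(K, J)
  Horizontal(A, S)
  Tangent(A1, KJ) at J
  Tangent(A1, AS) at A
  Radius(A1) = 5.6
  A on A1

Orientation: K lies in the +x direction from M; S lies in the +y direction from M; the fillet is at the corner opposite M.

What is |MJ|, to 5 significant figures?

59.740

M is at the origin; M and K share the same y with |MK| = 57.3 and K on the +x side, so K = (57.300, 0.0000). M and S share the same x with |MS| = 22.5 and S on the +y side, so S = (0.0000, 22.500). The virtual corner opposite M is at (57.300, 22.500). A1 meets KJ tangentially, so DJ is at right angles to KJ and tangency of A1 to AS means the radius DA is perpendicular to AS, with radius 5.6, so the center D sits 5.6 in from both sides at D = (51.700, 16.900). That places the tangent points at J = (57.300, 16.900) on KJ and A = (51.700, 22.500) on AS. Then |MJ| = |J − M| = 59.740.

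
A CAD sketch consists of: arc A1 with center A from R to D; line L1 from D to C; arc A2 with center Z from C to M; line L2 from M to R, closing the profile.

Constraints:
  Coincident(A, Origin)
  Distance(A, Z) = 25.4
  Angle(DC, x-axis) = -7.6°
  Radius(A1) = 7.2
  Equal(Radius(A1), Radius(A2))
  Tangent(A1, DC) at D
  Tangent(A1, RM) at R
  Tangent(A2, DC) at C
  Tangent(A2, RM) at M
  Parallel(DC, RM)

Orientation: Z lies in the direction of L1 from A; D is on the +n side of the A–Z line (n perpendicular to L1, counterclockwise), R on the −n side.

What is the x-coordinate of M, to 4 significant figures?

24.22

The slot axis is L1's direction at -7.6°, so u = (cos -7.6°, sin -7.6°) = (0.9912, -0.1323) and n = (−sin -7.6°, cos -7.6°) = (0.1323, 0.9912). A is at the origin and Z lies 25.4 along u from A, so Z = 25.4·u = (25.18, -3.359). Tangency of A1 to both parallel lines with radius 7.2 puts D and R at A ± 7.2·n: D = (0.9522, 7.137), R = (-0.9522, -7.137). Equal radii place C and M the same way about Z: C = Z + 7.2·n = (26.13, 3.777), M = Z − 7.2·n = (24.22, -10.50). So M.x = 24.22.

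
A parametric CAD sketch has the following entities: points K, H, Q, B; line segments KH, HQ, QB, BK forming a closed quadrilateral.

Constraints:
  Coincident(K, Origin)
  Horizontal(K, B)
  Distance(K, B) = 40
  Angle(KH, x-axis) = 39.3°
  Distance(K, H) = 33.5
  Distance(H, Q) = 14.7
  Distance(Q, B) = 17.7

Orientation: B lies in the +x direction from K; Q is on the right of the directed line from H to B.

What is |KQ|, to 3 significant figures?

24.5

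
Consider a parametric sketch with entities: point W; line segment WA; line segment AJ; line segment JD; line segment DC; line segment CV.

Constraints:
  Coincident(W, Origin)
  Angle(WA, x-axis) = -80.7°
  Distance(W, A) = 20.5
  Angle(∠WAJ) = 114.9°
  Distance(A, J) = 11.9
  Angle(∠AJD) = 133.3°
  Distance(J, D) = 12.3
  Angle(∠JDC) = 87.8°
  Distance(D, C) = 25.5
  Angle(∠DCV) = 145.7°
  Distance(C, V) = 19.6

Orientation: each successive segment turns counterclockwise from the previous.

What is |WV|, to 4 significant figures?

13.54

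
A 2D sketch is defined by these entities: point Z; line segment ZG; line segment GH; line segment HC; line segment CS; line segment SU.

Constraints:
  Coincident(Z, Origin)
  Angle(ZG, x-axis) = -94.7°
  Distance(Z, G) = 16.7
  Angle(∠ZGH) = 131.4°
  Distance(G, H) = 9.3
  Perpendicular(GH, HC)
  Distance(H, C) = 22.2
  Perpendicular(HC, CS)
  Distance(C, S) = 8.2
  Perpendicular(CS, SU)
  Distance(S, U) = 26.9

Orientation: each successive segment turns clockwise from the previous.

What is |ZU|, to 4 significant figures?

21.08

The perpendicularity gives CS at right angles to HC, so CS runs at 36.70°; with |CS| = 8.2, S = (-15.52, 0.4982). CS is perpendicular to SU, so SU runs at -53.30°; with |SU| = 26.9, U = (0.5585, -21.07). Then |ZU| = |U − Z| = 21.08.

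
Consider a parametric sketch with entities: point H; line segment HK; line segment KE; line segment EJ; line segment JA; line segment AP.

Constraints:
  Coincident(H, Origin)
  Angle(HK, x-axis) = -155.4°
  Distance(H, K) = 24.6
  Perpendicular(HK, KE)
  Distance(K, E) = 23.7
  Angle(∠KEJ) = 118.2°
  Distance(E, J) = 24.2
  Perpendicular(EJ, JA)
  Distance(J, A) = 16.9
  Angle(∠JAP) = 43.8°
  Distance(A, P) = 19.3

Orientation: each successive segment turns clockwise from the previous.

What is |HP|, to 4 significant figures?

29.54

H is at the origin; HK runs at -155.4° with length 24.6, so K = (-22.37, -10.24). HK is perpendicular to KE, so KE runs at 114.6°; with |KE| = 23.7, E = (-32.23, 11.31). ∠KEJ = 118.2° gives EJ at 52.80° from the x-axis; with |EJ| = 24.2, J = (-17.60, 30.58). EJ is perpendicular to JA, so JA runs at -37.20°; with |JA| = 16.9, A = (-4.140, 20.37). ∠JAP = 43.8° gives AP at -173.4° from the x-axis; with |AP| = 19.3, P = (-23.31, 18.15). Then |HP| = |P − H| = 29.54.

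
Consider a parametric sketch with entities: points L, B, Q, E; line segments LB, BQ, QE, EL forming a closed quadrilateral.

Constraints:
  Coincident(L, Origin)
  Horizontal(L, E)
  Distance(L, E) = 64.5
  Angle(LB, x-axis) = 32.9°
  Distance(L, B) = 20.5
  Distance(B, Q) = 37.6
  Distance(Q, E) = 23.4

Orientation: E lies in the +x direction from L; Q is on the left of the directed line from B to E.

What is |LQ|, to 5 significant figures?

57.434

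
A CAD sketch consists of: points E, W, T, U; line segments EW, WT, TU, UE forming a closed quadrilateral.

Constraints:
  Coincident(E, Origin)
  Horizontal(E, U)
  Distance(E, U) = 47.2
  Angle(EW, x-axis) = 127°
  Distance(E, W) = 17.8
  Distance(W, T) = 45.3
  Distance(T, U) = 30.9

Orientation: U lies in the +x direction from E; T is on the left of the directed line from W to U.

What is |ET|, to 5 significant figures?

42.552

E is at the origin; EU is horizontal with |EU| = 47.2 and U in +x, so U = (47.2, 0). EW runs at 127.0° with |EW| = 17.8, so W = (-10.712, 14.216). T is determined by |WT| = 45.3 and |TU| = 30.9 together: it lies at the intersection of circle(W, 45.3) and circle(U, 30.9). With |WU| = 59.632, the foot of the radical line on WU is 39.016 from W and the perpendicular offset is √(45.3² − 39.016²) = 23.018. Taking the left-of-WU solution: T = (32.666, 27.269).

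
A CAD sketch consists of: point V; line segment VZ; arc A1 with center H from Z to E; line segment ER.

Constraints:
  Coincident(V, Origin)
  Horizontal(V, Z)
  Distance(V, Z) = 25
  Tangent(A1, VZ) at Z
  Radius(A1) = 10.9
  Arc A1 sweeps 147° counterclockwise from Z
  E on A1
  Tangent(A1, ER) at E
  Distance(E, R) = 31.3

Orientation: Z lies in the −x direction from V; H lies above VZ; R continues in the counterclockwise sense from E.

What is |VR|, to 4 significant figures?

58.56

On A1, Z sits at bearing -90° from H; a 147° counterclockwise sweep puts E at bearing 57°, so E = H + 10.9·(cos 57°, sin 57°) = (-19.06, 20.04). A1 meets ER tangentially, so HE is at right angles to ER, so ER runs along (−sin 57°, cos 57°); with |ER| = 31.3, R = (-45.31, 37.09). Then |VR| = |R − V| = 58.56.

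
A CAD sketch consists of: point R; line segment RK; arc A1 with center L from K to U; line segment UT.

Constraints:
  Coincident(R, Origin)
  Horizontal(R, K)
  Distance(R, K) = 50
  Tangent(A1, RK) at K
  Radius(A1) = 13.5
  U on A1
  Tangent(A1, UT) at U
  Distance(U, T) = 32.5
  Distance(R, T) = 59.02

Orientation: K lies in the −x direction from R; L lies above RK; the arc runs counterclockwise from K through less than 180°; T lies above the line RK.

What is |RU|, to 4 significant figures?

38.96

R is at the origin; RK is horizontal with |RK| = 50.0 and K on the −x side, so K = (-50.00, 0.000). The tangent condition forces LK to be normal to RK, so L = K + (0, 13.5) = (-50.00, 13.50). Since LU ⟂ UT (tangency), |LT| = √(13.5² + 32.5²) = 35.19 regardless of where U sits on A1. So T lies on both circle(R, 59.02) and circle(L, 35.19); the above-RK intersection is T = (-36.82, 46.13). U is the foot of the tangent from T: U = (-36.50, 13.63).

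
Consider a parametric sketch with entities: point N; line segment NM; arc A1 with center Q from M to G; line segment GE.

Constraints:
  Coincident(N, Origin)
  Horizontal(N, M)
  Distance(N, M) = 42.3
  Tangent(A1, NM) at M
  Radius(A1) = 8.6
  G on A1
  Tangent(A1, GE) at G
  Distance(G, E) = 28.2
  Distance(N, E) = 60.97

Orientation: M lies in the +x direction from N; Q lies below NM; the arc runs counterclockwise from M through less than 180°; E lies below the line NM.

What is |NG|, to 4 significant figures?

36.96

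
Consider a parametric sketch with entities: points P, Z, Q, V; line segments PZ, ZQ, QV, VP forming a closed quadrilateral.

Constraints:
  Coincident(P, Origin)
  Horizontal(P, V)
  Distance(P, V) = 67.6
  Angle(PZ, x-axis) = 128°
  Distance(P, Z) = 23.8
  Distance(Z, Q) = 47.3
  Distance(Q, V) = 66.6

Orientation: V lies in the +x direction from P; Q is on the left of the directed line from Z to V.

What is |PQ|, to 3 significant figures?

53.4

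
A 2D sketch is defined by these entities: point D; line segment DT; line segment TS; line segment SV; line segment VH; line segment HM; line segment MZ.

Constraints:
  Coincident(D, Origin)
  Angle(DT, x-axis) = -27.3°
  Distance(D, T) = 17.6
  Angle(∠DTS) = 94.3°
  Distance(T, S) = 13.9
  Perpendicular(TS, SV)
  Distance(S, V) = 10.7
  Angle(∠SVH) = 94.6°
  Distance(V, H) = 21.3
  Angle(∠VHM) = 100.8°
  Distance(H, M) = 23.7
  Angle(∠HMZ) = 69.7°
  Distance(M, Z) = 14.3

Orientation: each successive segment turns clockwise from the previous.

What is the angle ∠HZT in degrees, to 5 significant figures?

16.328°

D is at the origin; DT runs at -27.3° with length 17.6, so T = (15.640, -8.0722). ∠DTS = 94.3° gives TS at -113.00° from the x-axis; with |TS| = 13.9, S = (10.209, -20.867). The perpendicularity gives SV at right angles to TS, so SV runs at 157.00°; with |SV| = 10.7, V = (0.35910, -16.686). ∠SVH = 94.6° gives VH at 71.600° from the x-axis; with |VH| = 21.3, H = (7.0824, 3.5246). ∠VHM = 100.8° gives HM at -7.6000° from the x-axis; with |HM| = 23.7, M = (30.574, 0.39016). ∠HMZ = 69.7° gives MZ at -117.90° from the x-axis; with |MZ| = 14.3, Z = (23.883, -12.248). Then cos ∠HZT = ZH·ZT / (|ZH||ZT|), giving 16.328°.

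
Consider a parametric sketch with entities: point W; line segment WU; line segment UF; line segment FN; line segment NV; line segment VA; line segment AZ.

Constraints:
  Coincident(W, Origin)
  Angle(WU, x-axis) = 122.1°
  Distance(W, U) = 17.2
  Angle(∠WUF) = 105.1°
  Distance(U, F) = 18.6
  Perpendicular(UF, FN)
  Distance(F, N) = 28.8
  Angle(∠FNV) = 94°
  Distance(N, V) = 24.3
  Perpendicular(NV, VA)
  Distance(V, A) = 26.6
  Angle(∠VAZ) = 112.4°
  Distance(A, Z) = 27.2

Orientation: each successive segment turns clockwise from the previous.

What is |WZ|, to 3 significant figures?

32.7

W is at the origin; WU runs at 122.1° with length 17.2, so U = (-9.14, 14.6). ∠WUF = 105.1° gives UF at 47.2° from the x-axis; with |UF| = 18.6, F = (3.50, 28.2). UF is perpendicular to FN, so FN runs at -42.8°; with |FN| = 28.8, N = (24.6, 8.65). ∠FNV = 94.0° gives NV at -129° from the x-axis; with |NV| = 24.3, V = (9.40, -10.3). NV ⟂ VA, so VA runs at 141°; with |VA| = 26.6, A = (-11.3, 6.38). ∠VAZ = 112.4° gives AZ at 73.6° from the x-axis; with |AZ| = 27.2, Z = (-3.65, 32.5). Then |WZ| = |Z − W| = 32.7.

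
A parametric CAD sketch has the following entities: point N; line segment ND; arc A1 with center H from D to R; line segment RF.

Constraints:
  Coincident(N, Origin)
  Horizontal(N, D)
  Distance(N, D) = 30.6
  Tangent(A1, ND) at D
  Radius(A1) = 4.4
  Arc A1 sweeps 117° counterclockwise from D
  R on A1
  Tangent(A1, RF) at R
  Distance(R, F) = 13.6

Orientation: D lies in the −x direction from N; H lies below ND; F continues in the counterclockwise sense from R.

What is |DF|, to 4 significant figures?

18.65

On A1, D sits at bearing 90° from H; a 117° counterclockwise sweep puts R at bearing 207°, so R = H + 4.4·(cos 207°, sin 207°) = (-34.52, -6.398). Tangency of A1 to RF means the radius HR is perpendicular to RF, so RF runs along (−sin 207°, cos 207°); with |RF| = 13.6, F = (-28.35, -18.52). Then |DF| = |F − D| = 18.65.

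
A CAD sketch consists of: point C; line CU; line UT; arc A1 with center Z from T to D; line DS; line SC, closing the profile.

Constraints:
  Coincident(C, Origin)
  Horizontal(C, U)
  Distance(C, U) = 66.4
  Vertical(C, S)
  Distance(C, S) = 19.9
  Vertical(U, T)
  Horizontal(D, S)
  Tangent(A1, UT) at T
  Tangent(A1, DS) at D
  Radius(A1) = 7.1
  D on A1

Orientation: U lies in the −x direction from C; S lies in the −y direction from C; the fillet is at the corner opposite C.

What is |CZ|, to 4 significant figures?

60.67

C is at the origin; CU is horizontal with |CU| = 66.4 and U on the −x side, so U = (-66.40, 0.000). C and S share the same x with |CS| = 19.9 and S on the −y side, so S = (0.000, -19.90). The virtual corner opposite C is at (-66.40, -19.90). Tangency of A1 to UT means the radius ZT is perpendicular to UT and the tangent condition forces ZD to be normal to DS, with radius 7.1, so the center Z sits 7.1 in from both sides at Z = (-59.30, -12.80). Then |CZ| = |Z − C| = 60.67.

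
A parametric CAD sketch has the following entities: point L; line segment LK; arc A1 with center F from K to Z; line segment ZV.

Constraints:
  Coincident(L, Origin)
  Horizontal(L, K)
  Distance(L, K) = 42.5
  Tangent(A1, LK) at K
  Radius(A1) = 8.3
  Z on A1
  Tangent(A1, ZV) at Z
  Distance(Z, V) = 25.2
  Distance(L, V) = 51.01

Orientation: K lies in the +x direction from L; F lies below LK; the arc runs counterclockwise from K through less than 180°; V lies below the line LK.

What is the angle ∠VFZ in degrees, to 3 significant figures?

71.8°

Checks: |FZ| = 8.300 ✓; ∠(FZ, ZV) = 90.00° ✓; |ZV| = 25.20 ✓; |LV| = 51.01 ✓.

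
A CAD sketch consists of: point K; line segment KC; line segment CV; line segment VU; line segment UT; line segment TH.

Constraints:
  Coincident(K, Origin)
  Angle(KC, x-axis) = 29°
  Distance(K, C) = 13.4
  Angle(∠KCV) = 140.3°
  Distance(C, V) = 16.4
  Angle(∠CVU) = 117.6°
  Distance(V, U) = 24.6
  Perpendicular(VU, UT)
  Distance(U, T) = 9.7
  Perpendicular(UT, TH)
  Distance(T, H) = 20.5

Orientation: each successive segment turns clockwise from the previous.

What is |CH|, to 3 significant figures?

12.7

The perpendicularity gives UT at right angles to VU, so UT runs at -163°; with |UT| = 9.7, T = (25.7, -22.9). The perpendicularity gives TH at right angles to UT, so TH runs at 107°; with |TH| = 20.5, H = (19.7, -3.29). Then |CH| = |H − C| = 12.7.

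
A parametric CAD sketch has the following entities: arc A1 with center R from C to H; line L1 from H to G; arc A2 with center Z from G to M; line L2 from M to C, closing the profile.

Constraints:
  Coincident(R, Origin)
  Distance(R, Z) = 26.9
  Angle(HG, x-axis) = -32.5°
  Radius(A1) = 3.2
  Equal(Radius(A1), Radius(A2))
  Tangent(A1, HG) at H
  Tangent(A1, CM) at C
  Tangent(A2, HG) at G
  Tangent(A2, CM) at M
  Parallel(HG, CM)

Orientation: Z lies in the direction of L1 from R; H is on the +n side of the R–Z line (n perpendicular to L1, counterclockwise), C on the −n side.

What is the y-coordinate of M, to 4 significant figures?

-17.15

Tangency of A1 to both parallel lines with radius 3.2 puts H and C at R ± 3.2·n: H = (1.719, 2.699), C = (-1.719, -2.699). Equal radii place G and M the same way about Z: G = Z + 3.2·n = (24.41, -11.75), M = Z − 3.2·n = (20.97, -17.15). So M.y = -17.15.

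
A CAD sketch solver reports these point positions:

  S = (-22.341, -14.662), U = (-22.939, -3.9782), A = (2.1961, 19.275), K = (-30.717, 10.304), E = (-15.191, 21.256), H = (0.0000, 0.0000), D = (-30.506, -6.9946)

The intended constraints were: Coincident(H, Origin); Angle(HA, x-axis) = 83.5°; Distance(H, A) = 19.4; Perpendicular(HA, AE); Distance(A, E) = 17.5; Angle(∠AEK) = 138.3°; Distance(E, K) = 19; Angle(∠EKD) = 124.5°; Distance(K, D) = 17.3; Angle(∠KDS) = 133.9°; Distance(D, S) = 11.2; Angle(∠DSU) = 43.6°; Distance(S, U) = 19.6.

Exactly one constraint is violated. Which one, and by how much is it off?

Distance(S, U) = 19.6 — off by 8.90.

H = (0.00, 0.00) ✓; HA at 83.50° ✓; |HA| = 19.40 ✓; ∠(HA, AE) = 90.00° ✓; |AE| = 17.50 ✓; ∠AEK = 138.3° ✓; |EK| = 19.00 ✓; ∠EKD = 124.5° ✓; |KD| = 17.30 ✓; ∠KDS = 133.9° ✓; |DS| = 11.20 ✓; ∠DSU = 43.60° ✓; |SU| = 10.70 ✗.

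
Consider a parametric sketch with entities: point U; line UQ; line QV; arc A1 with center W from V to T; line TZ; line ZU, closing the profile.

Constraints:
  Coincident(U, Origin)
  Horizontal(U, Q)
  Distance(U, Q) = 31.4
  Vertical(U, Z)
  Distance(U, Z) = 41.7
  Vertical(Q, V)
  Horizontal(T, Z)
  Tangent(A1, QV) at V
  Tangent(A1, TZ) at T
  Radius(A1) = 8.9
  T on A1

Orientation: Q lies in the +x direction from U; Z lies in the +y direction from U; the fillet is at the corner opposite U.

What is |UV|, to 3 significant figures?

45.4

The virtual corner opposite U is at (31.4, 41.7). A1 meets QV tangentially, so WV is at right angles to QV and the tangent condition forces WT to be normal to TZ, with radius 8.9, so the center W sits 8.9 in from both sides at W = (22.5, 32.8). That places the tangent points at V = (31.4, 32.8) on QV and T = (22.5, 41.7) on TZ. Then |UV| = |V − U| = 45.4.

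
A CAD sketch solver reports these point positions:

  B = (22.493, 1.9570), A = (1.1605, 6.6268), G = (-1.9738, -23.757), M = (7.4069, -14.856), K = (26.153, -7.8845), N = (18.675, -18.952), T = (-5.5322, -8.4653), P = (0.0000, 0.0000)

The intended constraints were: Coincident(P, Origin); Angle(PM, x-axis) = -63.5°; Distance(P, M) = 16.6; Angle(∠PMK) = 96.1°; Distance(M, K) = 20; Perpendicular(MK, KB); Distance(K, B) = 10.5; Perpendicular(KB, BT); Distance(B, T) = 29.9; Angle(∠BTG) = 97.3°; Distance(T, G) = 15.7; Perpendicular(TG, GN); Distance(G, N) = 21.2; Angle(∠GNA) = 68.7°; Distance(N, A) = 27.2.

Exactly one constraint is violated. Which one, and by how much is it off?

Distance(N, A) = 27.2 — off by 3.80.

P = (0.00, 0.00) ✓; PM at -63.50° ✓; |PM| = 16.60 ✓; ∠PMK = 96.10° ✓; |MK| = 20.00 ✓; ∠(MK, KB) = 90.00° ✓; |KB| = 10.50 ✓; ∠(KB, BT) = 90.00° ✓; |BT| = 29.90 ✓; ∠BTG = 97.30° ✓; |TG| = 15.70 ✓; ∠(TG, GN) = 90.00° ✓; |GN| = 21.20 ✓; ∠GNA = 68.70° ✓; |NA| = 31.00 ✗.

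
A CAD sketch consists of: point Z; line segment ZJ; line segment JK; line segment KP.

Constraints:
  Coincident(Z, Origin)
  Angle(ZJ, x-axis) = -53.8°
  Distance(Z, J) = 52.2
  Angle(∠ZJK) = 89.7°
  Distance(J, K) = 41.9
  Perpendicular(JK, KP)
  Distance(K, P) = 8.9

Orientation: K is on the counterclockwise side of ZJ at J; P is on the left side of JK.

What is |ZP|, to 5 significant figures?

60.063

∠ZJK = 89.7°, so JK runs at -53.8° + (180° − 89.7°) = 36.500° from the x-axis; with |JK| = 41.9, K = J + 41.9·(cos 36.500°, sin 36.500°) = (64.511, -17.200). JK ⟂ KP; with |KP| = 8.9 on the left of JK, P = K + 8.9·(-0.59482, 0.80386) = (59.217, -10.046). Then |ZP| = |P − Z| = 60.063.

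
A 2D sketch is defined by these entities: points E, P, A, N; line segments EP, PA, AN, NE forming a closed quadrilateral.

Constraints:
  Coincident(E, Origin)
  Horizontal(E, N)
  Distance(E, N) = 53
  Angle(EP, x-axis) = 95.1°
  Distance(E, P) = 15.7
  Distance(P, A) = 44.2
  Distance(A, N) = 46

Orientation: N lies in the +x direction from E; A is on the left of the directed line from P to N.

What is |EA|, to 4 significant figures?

54.07

E is at the origin; EN is horizontal with |EN| = 53.0 and N in +x, so N = (53.0, 0). EP runs at 95.1° with |EP| = 15.7, so P = (-1.396, 15.64). A is determined by |PA| = 44.2 and |AN| = 46.0 together: it lies at the intersection of circle(P, 44.2) and circle(N, 46.0). With |PN| = 56.60, the foot of the radical line on PN is 26.87 from P and the perpendicular offset is √(44.2² − 26.87²) = 35.10. Taking the left-of-PN solution: A = (34.12, 41.95).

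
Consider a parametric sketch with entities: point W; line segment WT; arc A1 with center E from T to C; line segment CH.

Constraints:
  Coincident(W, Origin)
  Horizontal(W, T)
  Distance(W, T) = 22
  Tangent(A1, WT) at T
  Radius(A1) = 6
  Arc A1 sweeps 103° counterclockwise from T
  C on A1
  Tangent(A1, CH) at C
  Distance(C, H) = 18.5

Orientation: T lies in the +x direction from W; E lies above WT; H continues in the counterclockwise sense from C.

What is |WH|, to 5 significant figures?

34.711

W is at the origin; WT is horizontal with |WT| = 22.0 and T on the +x side, so T = (22.000, 0.0000). Tangency of A1 to WT means the radius ET is perpendicular to WT, so E = T + (0, 6) = (22.000, 6.0000). On A1, T sits at bearing -90° from E; a 103° counterclockwise sweep puts C at bearing 13°, so C = E + 6.0·(cos 13°, sin 13°) = (27.846, 7.3497). The tangent condition forces EC to be normal to CH, so CH runs along (−sin 13°, cos 13°); with |CH| = 18.5, H = (23.685, 25.376). Then |WH| = |H − W| = 34.711.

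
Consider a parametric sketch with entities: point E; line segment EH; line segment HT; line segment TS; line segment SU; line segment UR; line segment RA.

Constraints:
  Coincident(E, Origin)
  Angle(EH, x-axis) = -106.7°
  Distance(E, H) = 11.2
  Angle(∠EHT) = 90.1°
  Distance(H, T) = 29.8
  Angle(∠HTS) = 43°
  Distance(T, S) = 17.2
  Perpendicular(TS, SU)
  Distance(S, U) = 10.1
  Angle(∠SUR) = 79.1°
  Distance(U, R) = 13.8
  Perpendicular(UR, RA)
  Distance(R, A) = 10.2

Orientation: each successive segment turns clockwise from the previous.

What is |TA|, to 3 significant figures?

6.12

∠SUR = 79.1° gives UR at -165° from the x-axis; with |UR| = 13.8, R = (-25.2, -7.30). UR is perpendicular to RA, so RA runs at 106°; with |RA| = 10.2, A = (-27.9, 2.53). Then |TA| = |A − T| = 6.12.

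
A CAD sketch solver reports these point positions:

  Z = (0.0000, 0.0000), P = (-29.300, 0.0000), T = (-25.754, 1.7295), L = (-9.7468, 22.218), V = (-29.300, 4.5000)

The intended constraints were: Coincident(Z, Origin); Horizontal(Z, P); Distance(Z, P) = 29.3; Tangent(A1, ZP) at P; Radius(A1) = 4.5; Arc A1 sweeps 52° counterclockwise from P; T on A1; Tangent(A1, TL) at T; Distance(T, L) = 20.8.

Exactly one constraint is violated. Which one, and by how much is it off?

Distance(T, L) = 20.8 — off by 5.20.

Z = (0.00, 0.00) ✓; Z.y = 0.00, P.y = 0.00 ✓; |ZP| = 29.30 ✓; ∠(VP, PZ) = 90.00° ✓; |VP| = 4.500 ✓; bearing(V→T) − bearing(V→P) = 52.00° ✓; |VT| = 4.500 ✓; ∠(VT, TL) = 90.00° ✓; |TL| = 26.00 ✗.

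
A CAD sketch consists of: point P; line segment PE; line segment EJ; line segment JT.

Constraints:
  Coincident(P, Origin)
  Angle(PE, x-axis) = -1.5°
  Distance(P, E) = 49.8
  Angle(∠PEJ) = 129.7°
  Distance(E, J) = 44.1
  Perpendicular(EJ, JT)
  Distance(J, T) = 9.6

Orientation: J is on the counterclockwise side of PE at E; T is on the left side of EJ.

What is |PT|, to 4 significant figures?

81.16

P is at the origin; PE runs at -1.5° with length 49.8, so E = 49.8·(cos -1.5°, sin -1.5°) = (49.78, -1.304). ∠PEJ = 129.7°, so EJ runs at -1.5° + (180° − 129.7°) = 48.80° from the x-axis; with |EJ| = 44.1, J = E + 44.1·(cos 48.80°, sin 48.80°) = (78.83, 31.88). EJ ⟂ JT; with |JT| = 9.6 on the left of EJ, T = J + 9.6·(-0.7524, 0.6587) = (71.61, 38.20). Then |PT| = |T − P| = 81.16.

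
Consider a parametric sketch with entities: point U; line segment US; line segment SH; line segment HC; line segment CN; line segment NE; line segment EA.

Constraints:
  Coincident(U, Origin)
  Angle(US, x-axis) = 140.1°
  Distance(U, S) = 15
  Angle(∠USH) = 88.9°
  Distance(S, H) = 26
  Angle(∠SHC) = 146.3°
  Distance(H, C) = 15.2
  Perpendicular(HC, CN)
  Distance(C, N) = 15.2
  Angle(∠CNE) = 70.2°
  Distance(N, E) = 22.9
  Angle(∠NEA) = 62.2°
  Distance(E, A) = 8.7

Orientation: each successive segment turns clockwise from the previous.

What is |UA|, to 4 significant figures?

28.39

∠CNE = 70.2° gives NE at 175.5° from the x-axis; with |NE| = 22.9, E = (1.393, 20.39). ∠NEA = 62.2° gives EA at 57.70° from the x-axis; with |EA| = 8.7, A = (6.042, 27.74). Then |UA| = |A − U| = 28.39.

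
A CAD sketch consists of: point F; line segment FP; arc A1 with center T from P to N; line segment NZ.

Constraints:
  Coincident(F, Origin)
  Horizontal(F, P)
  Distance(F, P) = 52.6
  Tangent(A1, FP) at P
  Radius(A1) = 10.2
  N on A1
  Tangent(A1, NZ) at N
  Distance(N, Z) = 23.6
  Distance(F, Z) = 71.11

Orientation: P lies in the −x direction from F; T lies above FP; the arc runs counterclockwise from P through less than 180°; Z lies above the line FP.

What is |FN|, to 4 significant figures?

48.78

Checks: |TN| = 10.20 ✓; ∠(TN, NZ) = 90.00° ✓; |NZ| = 23.60 ✓; |FZ| = 71.11 ✓.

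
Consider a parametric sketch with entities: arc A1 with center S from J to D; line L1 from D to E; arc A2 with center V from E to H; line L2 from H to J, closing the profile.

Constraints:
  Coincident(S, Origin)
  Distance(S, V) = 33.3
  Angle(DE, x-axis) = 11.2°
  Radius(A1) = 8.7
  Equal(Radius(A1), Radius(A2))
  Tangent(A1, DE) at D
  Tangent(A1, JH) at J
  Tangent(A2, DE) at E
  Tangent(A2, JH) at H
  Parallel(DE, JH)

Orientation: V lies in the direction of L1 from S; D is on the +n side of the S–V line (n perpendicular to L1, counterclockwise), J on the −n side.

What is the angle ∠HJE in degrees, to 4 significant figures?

27.59°

The slot axis is L1's direction at 11.2°, so u = (cos 11.2°, sin 11.2°) = (0.9810, 0.1942) and n = (−sin 11.2°, cos 11.2°) = (-0.1942, 0.9810). S is at the origin and V lies 33.3 along u from S, so V = 33.3·u = (32.67, 6.468). Tangency of A1 to both parallel lines with radius 8.7 puts D and J at S ± 8.7·n: D = (-1.690, 8.534), J = (1.690, -8.534). Equal radii place E and H the same way about V: E = V + 8.7·n = (30.98, 15.00), H = V − 8.7·n = (34.36, -2.066). Then cos ∠HJE = JH·JE / (|JH||JE|), giving 27.59°.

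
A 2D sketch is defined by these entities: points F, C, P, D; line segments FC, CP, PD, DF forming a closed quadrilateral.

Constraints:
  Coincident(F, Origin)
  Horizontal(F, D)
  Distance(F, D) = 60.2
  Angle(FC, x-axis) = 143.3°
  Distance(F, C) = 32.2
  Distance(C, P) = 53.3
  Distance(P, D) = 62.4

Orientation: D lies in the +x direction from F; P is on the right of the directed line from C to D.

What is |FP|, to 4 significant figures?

25.65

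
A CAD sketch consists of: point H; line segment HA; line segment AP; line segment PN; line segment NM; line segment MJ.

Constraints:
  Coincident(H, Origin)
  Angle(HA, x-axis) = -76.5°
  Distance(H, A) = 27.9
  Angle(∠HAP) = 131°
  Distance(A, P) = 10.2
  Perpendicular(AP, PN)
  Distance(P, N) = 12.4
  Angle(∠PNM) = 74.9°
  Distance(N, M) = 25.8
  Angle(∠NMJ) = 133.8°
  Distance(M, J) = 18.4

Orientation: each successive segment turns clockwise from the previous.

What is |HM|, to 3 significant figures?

15.8

H is at the origin; HA runs at -76.5° with length 27.9, so A = (6.51, -27.1). ∠HAP = 131.0° gives AP at -126° from the x-axis; with |AP| = 10.2, P = (0.590, -35.4). AP is perpendicular to PN, so PN runs at 144°; with |PN| = 12.4, N = (-9.51, -28.2). ∠PNM = 74.9° gives NM at 39.4° from the x-axis; with |NM| = 25.8, M = (10.4, -11.9). Then |HM| = |M − H| = 15.8.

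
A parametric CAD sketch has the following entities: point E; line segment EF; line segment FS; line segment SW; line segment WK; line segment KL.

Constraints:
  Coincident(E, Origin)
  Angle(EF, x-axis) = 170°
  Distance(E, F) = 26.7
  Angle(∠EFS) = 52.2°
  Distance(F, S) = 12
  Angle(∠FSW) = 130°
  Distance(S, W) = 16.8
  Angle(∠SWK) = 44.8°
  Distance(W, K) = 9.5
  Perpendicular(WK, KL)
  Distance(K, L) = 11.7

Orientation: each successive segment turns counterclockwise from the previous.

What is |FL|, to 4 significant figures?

14.40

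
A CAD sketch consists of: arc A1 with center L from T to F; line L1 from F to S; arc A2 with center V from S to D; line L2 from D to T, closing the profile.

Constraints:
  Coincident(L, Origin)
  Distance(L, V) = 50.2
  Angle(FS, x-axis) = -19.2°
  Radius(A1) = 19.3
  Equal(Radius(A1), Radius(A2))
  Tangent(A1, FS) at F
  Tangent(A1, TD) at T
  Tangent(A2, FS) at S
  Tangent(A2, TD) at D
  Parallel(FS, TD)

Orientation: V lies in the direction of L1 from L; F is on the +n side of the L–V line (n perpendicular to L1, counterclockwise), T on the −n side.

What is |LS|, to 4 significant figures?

53.78

The slot axis is L1's direction at -19.2°, so u = (cos -19.2°, sin -19.2°) = (0.9444, -0.3289) and n = (−sin -19.2°, cos -19.2°) = (0.3289, 0.9444). L is at the origin and V lies 50.2 along u from L, so V = 50.2·u = (47.41, -16.51). Tangency of A1 to both parallel lines with radius 19.3 puts F and T at L ± 19.3·n: F = (6.347, 18.23), T = (-6.347, -18.23). Equal radii place S and D the same way about V: S = V + 19.3·n = (53.75, 1.717), D = V − 19.3·n = (41.06, -34.74). Then |LS| = |S − L| = 53.78.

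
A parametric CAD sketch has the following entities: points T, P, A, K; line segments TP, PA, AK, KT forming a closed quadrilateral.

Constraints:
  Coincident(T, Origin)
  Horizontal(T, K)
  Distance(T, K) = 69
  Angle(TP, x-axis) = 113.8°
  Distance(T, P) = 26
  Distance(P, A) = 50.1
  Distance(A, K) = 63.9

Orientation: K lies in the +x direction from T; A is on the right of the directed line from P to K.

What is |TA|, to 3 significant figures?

24.1

T is at the origin; TK is horizontal with |TK| = 69.0 and K in +x, so K = (69.0, 0). TP runs at 113.8° with |TP| = 26.0, so P = (-10.5, 23.8). A is determined by |PA| = 50.1 and |AK| = 63.9 together: it lies at the intersection of circle(P, 50.1) and circle(K, 63.9). With |PK| = 83.0, the foot of the radical line on PK is 32.0 from P and the perpendicular offset is √(50.1² − 32.0²) = 38.5. Taking the right-of-PK solution: A = (9.12, -22.3).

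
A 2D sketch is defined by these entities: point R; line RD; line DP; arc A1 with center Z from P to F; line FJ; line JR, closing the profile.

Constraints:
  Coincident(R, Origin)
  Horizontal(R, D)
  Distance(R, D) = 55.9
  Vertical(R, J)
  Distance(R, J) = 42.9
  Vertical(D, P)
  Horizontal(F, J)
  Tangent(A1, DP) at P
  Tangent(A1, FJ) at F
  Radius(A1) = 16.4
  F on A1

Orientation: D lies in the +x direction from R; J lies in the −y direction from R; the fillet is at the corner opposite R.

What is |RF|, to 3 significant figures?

58.3

The virtual corner opposite R is at (55.9, -42.9). A1 meets DP tangentially, so ZP is at right angles to DP and since A1 is tangent to FJ there, ZF ⟂ FJ, with radius 16.4, so the center Z sits 16.4 in from both sides at Z = (39.5, -26.5). That places the tangent points at P = (55.9, -26.5) on DP and F = (39.5, -42.9) on FJ. Then |RF| = |F − R| = 58.3.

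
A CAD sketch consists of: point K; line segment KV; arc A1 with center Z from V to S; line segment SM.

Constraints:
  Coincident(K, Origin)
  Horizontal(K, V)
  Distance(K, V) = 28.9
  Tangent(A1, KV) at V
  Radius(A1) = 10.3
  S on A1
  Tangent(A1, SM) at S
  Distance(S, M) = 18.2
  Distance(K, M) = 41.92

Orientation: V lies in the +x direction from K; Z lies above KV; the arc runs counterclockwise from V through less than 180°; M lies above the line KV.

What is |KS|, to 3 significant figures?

40.8

K is at the origin; KV is horizontal with |KV| = 28.9 and V on the +x side, so V = (28.9, 0.00). The tangent condition forces ZV to be normal to KV, so Z = V + (0, 10.3) = (28.9, 10.3). Since ZS ⟂ SM (tangency), |ZM| = √(10.3² + 18.2²) = 20.9 regardless of where S sits on A1. So M lies on both circle(K, 41.92) and circle(Z, 20.9); the above-KV intersection is M = (28.0, 31.2). S is the foot of the tangent from M: S = (37.6, 15.8).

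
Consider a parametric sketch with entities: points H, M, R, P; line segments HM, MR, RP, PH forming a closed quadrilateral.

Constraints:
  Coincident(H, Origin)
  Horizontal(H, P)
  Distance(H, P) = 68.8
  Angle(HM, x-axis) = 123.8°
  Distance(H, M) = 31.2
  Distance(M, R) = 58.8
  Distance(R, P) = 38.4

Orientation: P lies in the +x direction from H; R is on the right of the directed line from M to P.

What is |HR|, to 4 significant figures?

31.97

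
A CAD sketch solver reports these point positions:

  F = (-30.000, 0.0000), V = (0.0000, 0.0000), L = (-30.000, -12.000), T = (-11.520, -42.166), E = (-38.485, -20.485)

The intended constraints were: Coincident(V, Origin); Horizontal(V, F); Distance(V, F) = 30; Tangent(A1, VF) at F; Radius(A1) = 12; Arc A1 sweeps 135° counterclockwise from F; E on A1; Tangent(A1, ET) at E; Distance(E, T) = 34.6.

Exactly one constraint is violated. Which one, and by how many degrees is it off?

Tangent(A1, ET) at E — off by 6.20°.

V = (0.00, 0.00) ✓; V.y = 0.00, F.y = 0.00 ✓; |VF| = 30.00 ✓; ∠(LF, FV) = 90.00° ✓; |LF| = 12.00 ✓; bearing(L→E) − bearing(L→F) = 135.0° ✓; |LE| = 12.00 ✓; ∠(LE, ET) = 83.80° ✗; |ET| = 34.60 ✓.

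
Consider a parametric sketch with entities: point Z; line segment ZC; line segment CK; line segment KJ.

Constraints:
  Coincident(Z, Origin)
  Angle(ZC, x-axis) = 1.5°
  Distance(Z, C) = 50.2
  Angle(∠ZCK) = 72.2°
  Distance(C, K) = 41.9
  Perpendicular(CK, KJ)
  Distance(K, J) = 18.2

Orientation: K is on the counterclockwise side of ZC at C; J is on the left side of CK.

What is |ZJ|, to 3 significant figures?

39.8

∠ZCK = 72.2°, so CK runs at 1.5° + (180° − 72.2°) = 109° from the x-axis; with |CK| = 41.9, K = C + 41.9·(cos 109°, sin 109°) = (36.3, 40.9). CK ⟂ KJ; with |KJ| = 18.2 on the left of CK, J = K + 18.2·(-0.944, -0.331) = (19.2, 34.8). Then |ZJ| = |J − Z| = 39.8.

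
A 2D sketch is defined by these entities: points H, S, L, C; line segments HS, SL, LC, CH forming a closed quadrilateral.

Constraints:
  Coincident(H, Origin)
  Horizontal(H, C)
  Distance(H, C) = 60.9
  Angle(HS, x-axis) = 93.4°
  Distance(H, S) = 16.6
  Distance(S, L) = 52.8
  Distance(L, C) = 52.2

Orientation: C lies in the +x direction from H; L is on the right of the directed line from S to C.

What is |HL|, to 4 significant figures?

37.58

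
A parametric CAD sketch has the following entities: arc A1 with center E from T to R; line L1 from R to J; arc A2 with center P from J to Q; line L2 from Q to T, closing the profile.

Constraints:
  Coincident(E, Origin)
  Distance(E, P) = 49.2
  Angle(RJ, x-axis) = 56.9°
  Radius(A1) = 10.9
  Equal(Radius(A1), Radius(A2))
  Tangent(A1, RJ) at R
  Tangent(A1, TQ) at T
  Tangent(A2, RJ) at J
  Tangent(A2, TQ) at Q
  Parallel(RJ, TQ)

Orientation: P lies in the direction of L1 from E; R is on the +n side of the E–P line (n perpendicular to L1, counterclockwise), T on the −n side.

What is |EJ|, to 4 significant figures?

50.39

Tangency of A1 to both parallel lines with radius 10.9 puts R and T at E ± 10.9·n: R = (-9.131, 5.953), T = (9.131, -5.953). Equal radii place J and Q the same way about P: J = P + 10.9·n = (17.74, 47.17), Q = P − 10.9·n = (36.00, 35.26). Then |EJ| = |J − E| = 50.39.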